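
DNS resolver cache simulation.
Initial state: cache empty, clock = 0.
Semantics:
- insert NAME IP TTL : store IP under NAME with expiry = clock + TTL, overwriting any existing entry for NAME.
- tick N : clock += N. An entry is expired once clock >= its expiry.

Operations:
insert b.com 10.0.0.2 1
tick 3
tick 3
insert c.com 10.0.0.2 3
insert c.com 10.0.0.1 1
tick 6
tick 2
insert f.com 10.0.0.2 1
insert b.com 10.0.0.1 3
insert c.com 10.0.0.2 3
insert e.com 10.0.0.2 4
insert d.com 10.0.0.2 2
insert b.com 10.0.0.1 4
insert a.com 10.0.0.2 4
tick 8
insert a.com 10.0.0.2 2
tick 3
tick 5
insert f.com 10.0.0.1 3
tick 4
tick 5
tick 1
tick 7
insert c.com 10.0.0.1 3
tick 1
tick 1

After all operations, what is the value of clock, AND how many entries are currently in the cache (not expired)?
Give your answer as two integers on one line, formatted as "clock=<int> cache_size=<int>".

Op 1: insert b.com -> 10.0.0.2 (expiry=0+1=1). clock=0
Op 2: tick 3 -> clock=3. purged={b.com}
Op 3: tick 3 -> clock=6.
Op 4: insert c.com -> 10.0.0.2 (expiry=6+3=9). clock=6
Op 5: insert c.com -> 10.0.0.1 (expiry=6+1=7). clock=6
Op 6: tick 6 -> clock=12. purged={c.com}
Op 7: tick 2 -> clock=14.
Op 8: insert f.com -> 10.0.0.2 (expiry=14+1=15). clock=14
Op 9: insert b.com -> 10.0.0.1 (expiry=14+3=17). clock=14
Op 10: insert c.com -> 10.0.0.2 (expiry=14+3=17). clock=14
Op 11: insert e.com -> 10.0.0.2 (expiry=14+4=18). clock=14
Op 12: insert d.com -> 10.0.0.2 (expiry=14+2=16). clock=14
Op 13: insert b.com -> 10.0.0.1 (expiry=14+4=18). clock=14
Op 14: insert a.com -> 10.0.0.2 (expiry=14+4=18). clock=14
Op 15: tick 8 -> clock=22. purged={a.com,b.com,c.com,d.com,e.com,f.com}
Op 16: insert a.com -> 10.0.0.2 (expiry=22+2=24). clock=22
Op 17: tick 3 -> clock=25. purged={a.com}
Op 18: tick 5 -> clock=30.
Op 19: insert f.com -> 10.0.0.1 (expiry=30+3=33). clock=30
Op 20: tick 4 -> clock=34. purged={f.com}
Op 21: tick 5 -> clock=39.
Op 22: tick 1 -> clock=40.
Op 23: tick 7 -> clock=47.
Op 24: insert c.com -> 10.0.0.1 (expiry=47+3=50). clock=47
Op 25: tick 1 -> clock=48.
Op 26: tick 1 -> clock=49.
Final clock = 49
Final cache (unexpired): {c.com} -> size=1

Answer: clock=49 cache_size=1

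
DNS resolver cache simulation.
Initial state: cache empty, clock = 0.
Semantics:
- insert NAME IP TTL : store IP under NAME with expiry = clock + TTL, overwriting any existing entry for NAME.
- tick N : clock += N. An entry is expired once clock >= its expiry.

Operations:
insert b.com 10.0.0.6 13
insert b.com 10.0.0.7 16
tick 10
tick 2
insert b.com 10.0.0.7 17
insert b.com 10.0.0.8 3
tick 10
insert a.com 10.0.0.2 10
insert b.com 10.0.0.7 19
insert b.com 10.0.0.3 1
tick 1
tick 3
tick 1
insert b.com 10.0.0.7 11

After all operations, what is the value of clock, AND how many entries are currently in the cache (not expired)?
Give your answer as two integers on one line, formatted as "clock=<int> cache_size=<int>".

Op 1: insert b.com -> 10.0.0.6 (expiry=0+13=13). clock=0
Op 2: insert b.com -> 10.0.0.7 (expiry=0+16=16). clock=0
Op 3: tick 10 -> clock=10.
Op 4: tick 2 -> clock=12.
Op 5: insert b.com -> 10.0.0.7 (expiry=12+17=29). clock=12
Op 6: insert b.com -> 10.0.0.8 (expiry=12+3=15). clock=12
Op 7: tick 10 -> clock=22. purged={b.com}
Op 8: insert a.com -> 10.0.0.2 (expiry=22+10=32). clock=22
Op 9: insert b.com -> 10.0.0.7 (expiry=22+19=41). clock=22
Op 10: insert b.com -> 10.0.0.3 (expiry=22+1=23). clock=22
Op 11: tick 1 -> clock=23. purged={b.com}
Op 12: tick 3 -> clock=26.
Op 13: tick 1 -> clock=27.
Op 14: insert b.com -> 10.0.0.7 (expiry=27+11=38). clock=27
Final clock = 27
Final cache (unexpired): {a.com,b.com} -> size=2

Answer: clock=27 cache_size=2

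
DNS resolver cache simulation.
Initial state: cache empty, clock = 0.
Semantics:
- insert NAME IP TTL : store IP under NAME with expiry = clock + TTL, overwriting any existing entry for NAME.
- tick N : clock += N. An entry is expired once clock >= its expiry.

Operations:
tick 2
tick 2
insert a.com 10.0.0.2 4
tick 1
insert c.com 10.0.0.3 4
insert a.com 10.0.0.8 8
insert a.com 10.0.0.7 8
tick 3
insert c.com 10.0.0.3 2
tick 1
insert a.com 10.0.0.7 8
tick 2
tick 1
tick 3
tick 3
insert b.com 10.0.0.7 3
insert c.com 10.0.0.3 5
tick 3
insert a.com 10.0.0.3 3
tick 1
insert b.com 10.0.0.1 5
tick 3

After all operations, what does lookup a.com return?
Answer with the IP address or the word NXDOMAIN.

Op 1: tick 2 -> clock=2.
Op 2: tick 2 -> clock=4.
Op 3: insert a.com -> 10.0.0.2 (expiry=4+4=8). clock=4
Op 4: tick 1 -> clock=5.
Op 5: insert c.com -> 10.0.0.3 (expiry=5+4=9). clock=5
Op 6: insert a.com -> 10.0.0.8 (expiry=5+8=13). clock=5
Op 7: insert a.com -> 10.0.0.7 (expiry=5+8=13). clock=5
Op 8: tick 3 -> clock=8.
Op 9: insert c.com -> 10.0.0.3 (expiry=8+2=10). clock=8
Op 10: tick 1 -> clock=9.
Op 11: insert a.com -> 10.0.0.7 (expiry=9+8=17). clock=9
Op 12: tick 2 -> clock=11. purged={c.com}
Op 13: tick 1 -> clock=12.
Op 14: tick 3 -> clock=15.
Op 15: tick 3 -> clock=18. purged={a.com}
Op 16: insert b.com -> 10.0.0.7 (expiry=18+3=21). clock=18
Op 17: insert c.com -> 10.0.0.3 (expiry=18+5=23). clock=18
Op 18: tick 3 -> clock=21. purged={b.com}
Op 19: insert a.com -> 10.0.0.3 (expiry=21+3=24). clock=21
Op 20: tick 1 -> clock=22.
Op 21: insert b.com -> 10.0.0.1 (expiry=22+5=27). clock=22
Op 22: tick 3 -> clock=25. purged={a.com,c.com}
lookup a.com: not in cache (expired or never inserted)

Answer: NXDOMAIN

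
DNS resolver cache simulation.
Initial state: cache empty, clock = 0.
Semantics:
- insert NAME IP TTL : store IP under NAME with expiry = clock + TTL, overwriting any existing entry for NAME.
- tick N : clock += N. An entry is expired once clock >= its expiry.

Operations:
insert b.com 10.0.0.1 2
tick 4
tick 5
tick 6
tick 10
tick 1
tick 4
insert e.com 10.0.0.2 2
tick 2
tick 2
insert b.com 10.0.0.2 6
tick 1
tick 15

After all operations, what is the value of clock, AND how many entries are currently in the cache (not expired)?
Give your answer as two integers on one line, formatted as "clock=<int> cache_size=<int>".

Answer: clock=50 cache_size=0

Derivation:
Op 1: insert b.com -> 10.0.0.1 (expiry=0+2=2). clock=0
Op 2: tick 4 -> clock=4. purged={b.com}
Op 3: tick 5 -> clock=9.
Op 4: tick 6 -> clock=15.
Op 5: tick 10 -> clock=25.
Op 6: tick 1 -> clock=26.
Op 7: tick 4 -> clock=30.
Op 8: insert e.com -> 10.0.0.2 (expiry=30+2=32). clock=30
Op 9: tick 2 -> clock=32. purged={e.com}
Op 10: tick 2 -> clock=34.
Op 11: insert b.com -> 10.0.0.2 (expiry=34+6=40). clock=34
Op 12: tick 1 -> clock=35.
Op 13: tick 15 -> clock=50. purged={b.com}
Final clock = 50
Final cache (unexpired): {} -> size=0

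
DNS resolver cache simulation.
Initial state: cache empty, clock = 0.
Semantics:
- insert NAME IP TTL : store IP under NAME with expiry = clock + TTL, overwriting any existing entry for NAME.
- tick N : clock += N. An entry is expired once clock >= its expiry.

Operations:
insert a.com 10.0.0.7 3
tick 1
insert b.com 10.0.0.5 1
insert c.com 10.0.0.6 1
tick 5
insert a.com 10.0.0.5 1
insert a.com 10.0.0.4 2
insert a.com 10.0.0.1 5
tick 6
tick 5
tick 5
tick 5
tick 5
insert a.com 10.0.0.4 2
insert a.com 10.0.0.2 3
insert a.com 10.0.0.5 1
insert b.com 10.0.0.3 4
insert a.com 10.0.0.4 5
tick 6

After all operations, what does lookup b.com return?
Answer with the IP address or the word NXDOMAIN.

Op 1: insert a.com -> 10.0.0.7 (expiry=0+3=3). clock=0
Op 2: tick 1 -> clock=1.
Op 3: insert b.com -> 10.0.0.5 (expiry=1+1=2). clock=1
Op 4: insert c.com -> 10.0.0.6 (expiry=1+1=2). clock=1
Op 5: tick 5 -> clock=6. purged={a.com,b.com,c.com}
Op 6: insert a.com -> 10.0.0.5 (expiry=6+1=7). clock=6
Op 7: insert a.com -> 10.0.0.4 (expiry=6+2=8). clock=6
Op 8: insert a.com -> 10.0.0.1 (expiry=6+5=11). clock=6
Op 9: tick 6 -> clock=12. purged={a.com}
Op 10: tick 5 -> clock=17.
Op 11: tick 5 -> clock=22.
Op 12: tick 5 -> clock=27.
Op 13: tick 5 -> clock=32.
Op 14: insert a.com -> 10.0.0.4 (expiry=32+2=34). clock=32
Op 15: insert a.com -> 10.0.0.2 (expiry=32+3=35). clock=32
Op 16: insert a.com -> 10.0.0.5 (expiry=32+1=33). clock=32
Op 17: insert b.com -> 10.0.0.3 (expiry=32+4=36). clock=32
Op 18: insert a.com -> 10.0.0.4 (expiry=32+5=37). clock=32
Op 19: tick 6 -> clock=38. purged={a.com,b.com}
lookup b.com: not in cache (expired or never inserted)

Answer: NXDOMAIN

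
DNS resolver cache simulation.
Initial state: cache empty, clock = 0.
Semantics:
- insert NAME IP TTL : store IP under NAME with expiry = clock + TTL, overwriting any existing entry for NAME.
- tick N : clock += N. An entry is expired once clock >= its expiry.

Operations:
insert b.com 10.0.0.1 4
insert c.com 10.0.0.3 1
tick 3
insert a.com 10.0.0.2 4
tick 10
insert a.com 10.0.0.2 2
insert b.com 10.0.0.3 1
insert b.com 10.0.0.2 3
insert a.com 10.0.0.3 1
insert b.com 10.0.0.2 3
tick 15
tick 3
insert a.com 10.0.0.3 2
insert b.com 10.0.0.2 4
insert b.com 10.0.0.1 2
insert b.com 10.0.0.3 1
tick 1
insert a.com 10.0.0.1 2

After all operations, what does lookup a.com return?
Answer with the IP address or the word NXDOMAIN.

Op 1: insert b.com -> 10.0.0.1 (expiry=0+4=4). clock=0
Op 2: insert c.com -> 10.0.0.3 (expiry=0+1=1). clock=0
Op 3: tick 3 -> clock=3. purged={c.com}
Op 4: insert a.com -> 10.0.0.2 (expiry=3+4=7). clock=3
Op 5: tick 10 -> clock=13. purged={a.com,b.com}
Op 6: insert a.com -> 10.0.0.2 (expiry=13+2=15). clock=13
Op 7: insert b.com -> 10.0.0.3 (expiry=13+1=14). clock=13
Op 8: insert b.com -> 10.0.0.2 (expiry=13+3=16). clock=13
Op 9: insert a.com -> 10.0.0.3 (expiry=13+1=14). clock=13
Op 10: insert b.com -> 10.0.0.2 (expiry=13+3=16). clock=13
Op 11: tick 15 -> clock=28. purged={a.com,b.com}
Op 12: tick 3 -> clock=31.
Op 13: insert a.com -> 10.0.0.3 (expiry=31+2=33). clock=31
Op 14: insert b.com -> 10.0.0.2 (expiry=31+4=35). clock=31
Op 15: insert b.com -> 10.0.0.1 (expiry=31+2=33). clock=31
Op 16: insert b.com -> 10.0.0.3 (expiry=31+1=32). clock=31
Op 17: tick 1 -> clock=32. purged={b.com}
Op 18: insert a.com -> 10.0.0.1 (expiry=32+2=34). clock=32
lookup a.com: present, ip=10.0.0.1 expiry=34 > clock=32

Answer: 10.0.0.1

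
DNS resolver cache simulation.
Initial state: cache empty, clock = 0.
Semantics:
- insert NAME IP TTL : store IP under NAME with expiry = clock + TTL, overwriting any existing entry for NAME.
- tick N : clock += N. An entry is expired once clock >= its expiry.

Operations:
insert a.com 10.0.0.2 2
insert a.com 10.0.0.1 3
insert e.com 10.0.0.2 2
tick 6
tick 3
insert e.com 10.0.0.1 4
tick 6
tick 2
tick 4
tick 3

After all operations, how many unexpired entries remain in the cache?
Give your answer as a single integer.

Op 1: insert a.com -> 10.0.0.2 (expiry=0+2=2). clock=0
Op 2: insert a.com -> 10.0.0.1 (expiry=0+3=3). clock=0
Op 3: insert e.com -> 10.0.0.2 (expiry=0+2=2). clock=0
Op 4: tick 6 -> clock=6. purged={a.com,e.com}
Op 5: tick 3 -> clock=9.
Op 6: insert e.com -> 10.0.0.1 (expiry=9+4=13). clock=9
Op 7: tick 6 -> clock=15. purged={e.com}
Op 8: tick 2 -> clock=17.
Op 9: tick 4 -> clock=21.
Op 10: tick 3 -> clock=24.
Final cache (unexpired): {} -> size=0

Answer: 0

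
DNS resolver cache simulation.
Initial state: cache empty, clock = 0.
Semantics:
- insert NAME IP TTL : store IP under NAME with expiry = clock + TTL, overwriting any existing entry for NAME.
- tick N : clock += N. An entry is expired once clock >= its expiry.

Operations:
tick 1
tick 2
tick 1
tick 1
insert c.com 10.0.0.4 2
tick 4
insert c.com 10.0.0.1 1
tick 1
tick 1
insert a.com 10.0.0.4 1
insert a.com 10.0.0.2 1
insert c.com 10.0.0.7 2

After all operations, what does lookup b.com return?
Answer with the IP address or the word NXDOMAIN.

Op 1: tick 1 -> clock=1.
Op 2: tick 2 -> clock=3.
Op 3: tick 1 -> clock=4.
Op 4: tick 1 -> clock=5.
Op 5: insert c.com -> 10.0.0.4 (expiry=5+2=7). clock=5
Op 6: tick 4 -> clock=9. purged={c.com}
Op 7: insert c.com -> 10.0.0.1 (expiry=9+1=10). clock=9
Op 8: tick 1 -> clock=10. purged={c.com}
Op 9: tick 1 -> clock=11.
Op 10: insert a.com -> 10.0.0.4 (expiry=11+1=12). clock=11
Op 11: insert a.com -> 10.0.0.2 (expiry=11+1=12). clock=11
Op 12: insert c.com -> 10.0.0.7 (expiry=11+2=13). clock=11
lookup b.com: not in cache (expired or never inserted)

Answer: NXDOMAIN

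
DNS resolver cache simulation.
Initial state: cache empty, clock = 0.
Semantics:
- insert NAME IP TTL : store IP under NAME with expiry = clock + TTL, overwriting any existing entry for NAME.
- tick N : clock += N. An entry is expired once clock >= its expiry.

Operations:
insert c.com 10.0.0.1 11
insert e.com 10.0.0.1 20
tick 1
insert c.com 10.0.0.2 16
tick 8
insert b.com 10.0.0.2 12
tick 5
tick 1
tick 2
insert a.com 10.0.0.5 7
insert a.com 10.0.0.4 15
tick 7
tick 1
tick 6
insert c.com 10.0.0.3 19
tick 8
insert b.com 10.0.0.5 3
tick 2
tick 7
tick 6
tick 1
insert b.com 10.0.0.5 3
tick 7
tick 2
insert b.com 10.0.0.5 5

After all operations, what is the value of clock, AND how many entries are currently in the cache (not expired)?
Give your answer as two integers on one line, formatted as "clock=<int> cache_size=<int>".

Op 1: insert c.com -> 10.0.0.1 (expiry=0+11=11). clock=0
Op 2: insert e.com -> 10.0.0.1 (expiry=0+20=20). clock=0
Op 3: tick 1 -> clock=1.
Op 4: insert c.com -> 10.0.0.2 (expiry=1+16=17). clock=1
Op 5: tick 8 -> clock=9.
Op 6: insert b.com -> 10.0.0.2 (expiry=9+12=21). clock=9
Op 7: tick 5 -> clock=14.
Op 8: tick 1 -> clock=15.
Op 9: tick 2 -> clock=17. purged={c.com}
Op 10: insert a.com -> 10.0.0.5 (expiry=17+7=24). clock=17
Op 11: insert a.com -> 10.0.0.4 (expiry=17+15=32). clock=17
Op 12: tick 7 -> clock=24. purged={b.com,e.com}
Op 13: tick 1 -> clock=25.
Op 14: tick 6 -> clock=31.
Op 15: insert c.com -> 10.0.0.3 (expiry=31+19=50). clock=31
Op 16: tick 8 -> clock=39. purged={a.com}
Op 17: insert b.com -> 10.0.0.5 (expiry=39+3=42). clock=39
Op 18: tick 2 -> clock=41.
Op 19: tick 7 -> clock=48. purged={b.com}
Op 20: tick 6 -> clock=54. purged={c.com}
Op 21: tick 1 -> clock=55.
Op 22: insert b.com -> 10.0.0.5 (expiry=55+3=58). clock=55
Op 23: tick 7 -> clock=62. purged={b.com}
Op 24: tick 2 -> clock=64.
Op 25: insert b.com -> 10.0.0.5 (expiry=64+5=69). clock=64
Final clock = 64
Final cache (unexpired): {b.com} -> size=1

Answer: clock=64 cache_size=1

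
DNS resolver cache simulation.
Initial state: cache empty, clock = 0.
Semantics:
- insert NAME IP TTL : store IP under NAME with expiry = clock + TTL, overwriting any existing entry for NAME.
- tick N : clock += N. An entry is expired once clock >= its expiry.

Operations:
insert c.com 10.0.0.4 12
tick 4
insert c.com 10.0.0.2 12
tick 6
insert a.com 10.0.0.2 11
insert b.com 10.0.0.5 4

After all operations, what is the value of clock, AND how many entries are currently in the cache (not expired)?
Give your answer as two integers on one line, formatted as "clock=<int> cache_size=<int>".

Answer: clock=10 cache_size=3

Derivation:
Op 1: insert c.com -> 10.0.0.4 (expiry=0+12=12). clock=0
Op 2: tick 4 -> clock=4.
Op 3: insert c.com -> 10.0.0.2 (expiry=4+12=16). clock=4
Op 4: tick 6 -> clock=10.
Op 5: insert a.com -> 10.0.0.2 (expiry=10+11=21). clock=10
Op 6: insert b.com -> 10.0.0.5 (expiry=10+4=14). clock=10
Final clock = 10
Final cache (unexpired): {a.com,b.com,c.com} -> size=3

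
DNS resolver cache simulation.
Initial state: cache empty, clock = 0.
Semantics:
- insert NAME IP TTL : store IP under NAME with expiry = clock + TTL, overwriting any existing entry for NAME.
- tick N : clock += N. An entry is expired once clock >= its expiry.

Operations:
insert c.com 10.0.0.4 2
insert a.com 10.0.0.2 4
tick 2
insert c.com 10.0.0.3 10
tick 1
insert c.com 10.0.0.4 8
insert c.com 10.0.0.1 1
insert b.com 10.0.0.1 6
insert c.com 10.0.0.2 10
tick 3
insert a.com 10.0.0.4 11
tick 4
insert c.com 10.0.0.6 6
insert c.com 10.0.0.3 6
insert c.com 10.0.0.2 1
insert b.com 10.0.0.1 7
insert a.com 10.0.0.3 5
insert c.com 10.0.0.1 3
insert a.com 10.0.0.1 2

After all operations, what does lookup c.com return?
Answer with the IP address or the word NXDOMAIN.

Op 1: insert c.com -> 10.0.0.4 (expiry=0+2=2). clock=0
Op 2: insert a.com -> 10.0.0.2 (expiry=0+4=4). clock=0
Op 3: tick 2 -> clock=2. purged={c.com}
Op 4: insert c.com -> 10.0.0.3 (expiry=2+10=12). clock=2
Op 5: tick 1 -> clock=3.
Op 6: insert c.com -> 10.0.0.4 (expiry=3+8=11). clock=3
Op 7: insert c.com -> 10.0.0.1 (expiry=3+1=4). clock=3
Op 8: insert b.com -> 10.0.0.1 (expiry=3+6=9). clock=3
Op 9: insert c.com -> 10.0.0.2 (expiry=3+10=13). clock=3
Op 10: tick 3 -> clock=6. purged={a.com}
Op 11: insert a.com -> 10.0.0.4 (expiry=6+11=17). clock=6
Op 12: tick 4 -> clock=10. purged={b.com}
Op 13: insert c.com -> 10.0.0.6 (expiry=10+6=16). clock=10
Op 14: insert c.com -> 10.0.0.3 (expiry=10+6=16). clock=10
Op 15: insert c.com -> 10.0.0.2 (expiry=10+1=11). clock=10
Op 16: insert b.com -> 10.0.0.1 (expiry=10+7=17). clock=10
Op 17: insert a.com -> 10.0.0.3 (expiry=10+5=15). clock=10
Op 18: insert c.com -> 10.0.0.1 (expiry=10+3=13). clock=10
Op 19: insert a.com -> 10.0.0.1 (expiry=10+2=12). clock=10
lookup c.com: present, ip=10.0.0.1 expiry=13 > clock=10

Answer: 10.0.0.1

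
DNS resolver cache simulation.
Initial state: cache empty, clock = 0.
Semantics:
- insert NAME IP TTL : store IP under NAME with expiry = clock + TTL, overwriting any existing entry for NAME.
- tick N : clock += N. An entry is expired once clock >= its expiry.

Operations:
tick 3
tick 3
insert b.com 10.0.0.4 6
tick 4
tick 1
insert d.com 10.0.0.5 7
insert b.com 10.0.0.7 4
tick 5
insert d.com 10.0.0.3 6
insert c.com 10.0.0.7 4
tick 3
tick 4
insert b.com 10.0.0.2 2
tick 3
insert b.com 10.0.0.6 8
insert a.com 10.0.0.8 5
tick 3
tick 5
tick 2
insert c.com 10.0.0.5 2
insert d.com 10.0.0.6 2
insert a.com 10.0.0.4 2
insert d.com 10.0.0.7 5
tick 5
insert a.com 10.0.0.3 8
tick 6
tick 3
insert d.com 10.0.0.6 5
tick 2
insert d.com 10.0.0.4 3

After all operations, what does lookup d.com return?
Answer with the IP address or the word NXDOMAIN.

Answer: 10.0.0.4

Derivation:
Op 1: tick 3 -> clock=3.
Op 2: tick 3 -> clock=6.
Op 3: insert b.com -> 10.0.0.4 (expiry=6+6=12). clock=6
Op 4: tick 4 -> clock=10.
Op 5: tick 1 -> clock=11.
Op 6: insert d.com -> 10.0.0.5 (expiry=11+7=18). clock=11
Op 7: insert b.com -> 10.0.0.7 (expiry=11+4=15). clock=11
Op 8: tick 5 -> clock=16. purged={b.com}
Op 9: insert d.com -> 10.0.0.3 (expiry=16+6=22). clock=16
Op 10: insert c.com -> 10.0.0.7 (expiry=16+4=20). clock=16
Op 11: tick 3 -> clock=19.
Op 12: tick 4 -> clock=23. purged={c.com,d.com}
Op 13: insert b.com -> 10.0.0.2 (expiry=23+2=25). clock=23
Op 14: tick 3 -> clock=26. purged={b.com}
Op 15: insert b.com -> 10.0.0.6 (expiry=26+8=34). clock=26
Op 16: insert a.com -> 10.0.0.8 (expiry=26+5=31). clock=26
Op 17: tick 3 -> clock=29.
Op 18: tick 5 -> clock=34. purged={a.com,b.com}
Op 19: tick 2 -> clock=36.
Op 20: insert c.com -> 10.0.0.5 (expiry=36+2=38). clock=36
Op 21: insert d.com -> 10.0.0.6 (expiry=36+2=38). clock=36
Op 22: insert a.com -> 10.0.0.4 (expiry=36+2=38). clock=36
Op 23: insert d.com -> 10.0.0.7 (expiry=36+5=41). clock=36
Op 24: tick 5 -> clock=41. purged={a.com,c.com,d.com}
Op 25: insert a.com -> 10.0.0.3 (expiry=41+8=49). clock=41
Op 26: tick 6 -> clock=47.
Op 27: tick 3 -> clock=50. purged={a.com}
Op 28: insert d.com -> 10.0.0.6 (expiry=50+5=55). clock=50
Op 29: tick 2 -> clock=52.
Op 30: insert d.com -> 10.0.0.4 (expiry=52+3=55). clock=52
lookup d.com: present, ip=10.0.0.4 expiry=55 > clock=52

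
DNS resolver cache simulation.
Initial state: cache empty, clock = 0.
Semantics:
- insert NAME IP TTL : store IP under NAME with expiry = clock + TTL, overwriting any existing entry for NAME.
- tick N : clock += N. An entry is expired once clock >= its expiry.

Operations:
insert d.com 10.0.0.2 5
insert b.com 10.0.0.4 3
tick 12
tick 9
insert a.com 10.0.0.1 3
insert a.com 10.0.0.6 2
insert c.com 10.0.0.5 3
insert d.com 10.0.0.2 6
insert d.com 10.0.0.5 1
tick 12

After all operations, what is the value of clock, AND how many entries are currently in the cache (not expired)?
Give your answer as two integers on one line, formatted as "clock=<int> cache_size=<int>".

Answer: clock=33 cache_size=0

Derivation:
Op 1: insert d.com -> 10.0.0.2 (expiry=0+5=5). clock=0
Op 2: insert b.com -> 10.0.0.4 (expiry=0+3=3). clock=0
Op 3: tick 12 -> clock=12. purged={b.com,d.com}
Op 4: tick 9 -> clock=21.
Op 5: insert a.com -> 10.0.0.1 (expiry=21+3=24). clock=21
Op 6: insert a.com -> 10.0.0.6 (expiry=21+2=23). clock=21
Op 7: insert c.com -> 10.0.0.5 (expiry=21+3=24). clock=21
Op 8: insert d.com -> 10.0.0.2 (expiry=21+6=27). clock=21
Op 9: insert d.com -> 10.0.0.5 (expiry=21+1=22). clock=21
Op 10: tick 12 -> clock=33. purged={a.com,c.com,d.com}
Final clock = 33
Final cache (unexpired): {} -> size=0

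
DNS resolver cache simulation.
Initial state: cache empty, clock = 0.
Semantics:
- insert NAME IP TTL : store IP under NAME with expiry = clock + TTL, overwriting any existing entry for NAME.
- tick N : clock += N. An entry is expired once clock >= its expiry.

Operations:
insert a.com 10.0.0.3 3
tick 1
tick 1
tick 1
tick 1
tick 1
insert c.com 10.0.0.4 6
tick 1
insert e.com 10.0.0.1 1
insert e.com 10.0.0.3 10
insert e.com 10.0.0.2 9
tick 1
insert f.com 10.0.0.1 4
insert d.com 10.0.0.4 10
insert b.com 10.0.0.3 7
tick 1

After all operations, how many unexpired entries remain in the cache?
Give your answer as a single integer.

Op 1: insert a.com -> 10.0.0.3 (expiry=0+3=3). clock=0
Op 2: tick 1 -> clock=1.
Op 3: tick 1 -> clock=2.
Op 4: tick 1 -> clock=3. purged={a.com}
Op 5: tick 1 -> clock=4.
Op 6: tick 1 -> clock=5.
Op 7: insert c.com -> 10.0.0.4 (expiry=5+6=11). clock=5
Op 8: tick 1 -> clock=6.
Op 9: insert e.com -> 10.0.0.1 (expiry=6+1=7). clock=6
Op 10: insert e.com -> 10.0.0.3 (expiry=6+10=16). clock=6
Op 11: insert e.com -> 10.0.0.2 (expiry=6+9=15). clock=6
Op 12: tick 1 -> clock=7.
Op 13: insert f.com -> 10.0.0.1 (expiry=7+4=11). clock=7
Op 14: insert d.com -> 10.0.0.4 (expiry=7+10=17). clock=7
Op 15: insert b.com -> 10.0.0.3 (expiry=7+7=14). clock=7
Op 16: tick 1 -> clock=8.
Final cache (unexpired): {b.com,c.com,d.com,e.com,f.com} -> size=5

Answer: 5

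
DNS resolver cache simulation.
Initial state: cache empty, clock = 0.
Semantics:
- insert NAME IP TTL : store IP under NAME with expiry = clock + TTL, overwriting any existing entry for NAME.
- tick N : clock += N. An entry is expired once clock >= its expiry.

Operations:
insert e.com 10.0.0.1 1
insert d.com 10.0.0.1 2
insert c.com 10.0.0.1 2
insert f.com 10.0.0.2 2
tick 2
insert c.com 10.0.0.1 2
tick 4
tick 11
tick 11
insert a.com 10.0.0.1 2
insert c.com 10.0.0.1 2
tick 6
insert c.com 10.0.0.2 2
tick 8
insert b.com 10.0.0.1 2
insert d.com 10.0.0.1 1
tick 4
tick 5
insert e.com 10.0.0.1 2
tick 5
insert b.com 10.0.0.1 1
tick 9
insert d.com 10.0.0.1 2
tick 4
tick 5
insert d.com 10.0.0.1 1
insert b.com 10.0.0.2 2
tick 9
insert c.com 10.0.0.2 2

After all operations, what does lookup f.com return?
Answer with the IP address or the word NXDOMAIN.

Op 1: insert e.com -> 10.0.0.1 (expiry=0+1=1). clock=0
Op 2: insert d.com -> 10.0.0.1 (expiry=0+2=2). clock=0
Op 3: insert c.com -> 10.0.0.1 (expiry=0+2=2). clock=0
Op 4: insert f.com -> 10.0.0.2 (expiry=0+2=2). clock=0
Op 5: tick 2 -> clock=2. purged={c.com,d.com,e.com,f.com}
Op 6: insert c.com -> 10.0.0.1 (expiry=2+2=4). clock=2
Op 7: tick 4 -> clock=6. purged={c.com}
Op 8: tick 11 -> clock=17.
Op 9: tick 11 -> clock=28.
Op 10: insert a.com -> 10.0.0.1 (expiry=28+2=30). clock=28
Op 11: insert c.com -> 10.0.0.1 (expiry=28+2=30). clock=28
Op 12: tick 6 -> clock=34. purged={a.com,c.com}
Op 13: insert c.com -> 10.0.0.2 (expiry=34+2=36). clock=34
Op 14: tick 8 -> clock=42. purged={c.com}
Op 15: insert b.com -> 10.0.0.1 (expiry=42+2=44). clock=42
Op 16: insert d.com -> 10.0.0.1 (expiry=42+1=43). clock=42
Op 17: tick 4 -> clock=46. purged={b.com,d.com}
Op 18: tick 5 -> clock=51.
Op 19: insert e.com -> 10.0.0.1 (expiry=51+2=53). clock=51
Op 20: tick 5 -> clock=56. purged={e.com}
Op 21: insert b.com -> 10.0.0.1 (expiry=56+1=57). clock=56
Op 22: tick 9 -> clock=65. purged={b.com}
Op 23: insert d.com -> 10.0.0.1 (expiry=65+2=67). clock=65
Op 24: tick 4 -> clock=69. purged={d.com}
Op 25: tick 5 -> clock=74.
Op 26: insert d.com -> 10.0.0.1 (expiry=74+1=75). clock=74
Op 27: insert b.com -> 10.0.0.2 (expiry=74+2=76). clock=74
Op 28: tick 9 -> clock=83. purged={b.com,d.com}
Op 29: insert c.com -> 10.0.0.2 (expiry=83+2=85). clock=83
lookup f.com: not in cache (expired or never inserted)

Answer: NXDOMAIN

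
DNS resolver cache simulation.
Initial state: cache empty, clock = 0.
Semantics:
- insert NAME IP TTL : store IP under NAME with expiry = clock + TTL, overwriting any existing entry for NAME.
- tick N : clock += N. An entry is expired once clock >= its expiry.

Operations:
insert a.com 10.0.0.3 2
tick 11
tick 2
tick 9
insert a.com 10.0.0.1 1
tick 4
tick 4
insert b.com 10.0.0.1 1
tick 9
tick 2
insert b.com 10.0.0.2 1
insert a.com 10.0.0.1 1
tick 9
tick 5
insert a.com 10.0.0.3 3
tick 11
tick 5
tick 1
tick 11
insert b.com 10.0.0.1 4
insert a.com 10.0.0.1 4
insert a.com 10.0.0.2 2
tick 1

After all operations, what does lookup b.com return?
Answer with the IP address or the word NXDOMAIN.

Answer: 10.0.0.1

Derivation:
Op 1: insert a.com -> 10.0.0.3 (expiry=0+2=2). clock=0
Op 2: tick 11 -> clock=11. purged={a.com}
Op 3: tick 2 -> clock=13.
Op 4: tick 9 -> clock=22.
Op 5: insert a.com -> 10.0.0.1 (expiry=22+1=23). clock=22
Op 6: tick 4 -> clock=26. purged={a.com}
Op 7: tick 4 -> clock=30.
Op 8: insert b.com -> 10.0.0.1 (expiry=30+1=31). clock=30
Op 9: tick 9 -> clock=39. purged={b.com}
Op 10: tick 2 -> clock=41.
Op 11: insert b.com -> 10.0.0.2 (expiry=41+1=42). clock=41
Op 12: insert a.com -> 10.0.0.1 (expiry=41+1=42). clock=41
Op 13: tick 9 -> clock=50. purged={a.com,b.com}
Op 14: tick 5 -> clock=55.
Op 15: insert a.com -> 10.0.0.3 (expiry=55+3=58). clock=55
Op 16: tick 11 -> clock=66. purged={a.com}
Op 17: tick 5 -> clock=71.
Op 18: tick 1 -> clock=72.
Op 19: tick 11 -> clock=83.
Op 20: insert b.com -> 10.0.0.1 (expiry=83+4=87). clock=83
Op 21: insert a.com -> 10.0.0.1 (expiry=83+4=87). clock=83
Op 22: insert a.com -> 10.0.0.2 (expiry=83+2=85). clock=83
Op 23: tick 1 -> clock=84.
lookup b.com: present, ip=10.0.0.1 expiry=87 > clock=84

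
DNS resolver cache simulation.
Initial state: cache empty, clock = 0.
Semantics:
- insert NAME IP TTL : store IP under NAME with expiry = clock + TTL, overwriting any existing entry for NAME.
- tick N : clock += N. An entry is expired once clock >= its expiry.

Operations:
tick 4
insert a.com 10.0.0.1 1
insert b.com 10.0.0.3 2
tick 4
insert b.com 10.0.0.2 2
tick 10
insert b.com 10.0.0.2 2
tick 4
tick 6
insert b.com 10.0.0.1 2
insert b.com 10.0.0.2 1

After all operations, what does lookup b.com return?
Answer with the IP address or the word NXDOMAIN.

Answer: 10.0.0.2

Derivation:
Op 1: tick 4 -> clock=4.
Op 2: insert a.com -> 10.0.0.1 (expiry=4+1=5). clock=4
Op 3: insert b.com -> 10.0.0.3 (expiry=4+2=6). clock=4
Op 4: tick 4 -> clock=8. purged={a.com,b.com}
Op 5: insert b.com -> 10.0.0.2 (expiry=8+2=10). clock=8
Op 6: tick 10 -> clock=18. purged={b.com}
Op 7: insert b.com -> 10.0.0.2 (expiry=18+2=20). clock=18
Op 8: tick 4 -> clock=22. purged={b.com}
Op 9: tick 6 -> clock=28.
Op 10: insert b.com -> 10.0.0.1 (expiry=28+2=30). clock=28
Op 11: insert b.com -> 10.0.0.2 (expiry=28+1=29). clock=28
lookup b.com: present, ip=10.0.0.2 expiry=29 > clock=28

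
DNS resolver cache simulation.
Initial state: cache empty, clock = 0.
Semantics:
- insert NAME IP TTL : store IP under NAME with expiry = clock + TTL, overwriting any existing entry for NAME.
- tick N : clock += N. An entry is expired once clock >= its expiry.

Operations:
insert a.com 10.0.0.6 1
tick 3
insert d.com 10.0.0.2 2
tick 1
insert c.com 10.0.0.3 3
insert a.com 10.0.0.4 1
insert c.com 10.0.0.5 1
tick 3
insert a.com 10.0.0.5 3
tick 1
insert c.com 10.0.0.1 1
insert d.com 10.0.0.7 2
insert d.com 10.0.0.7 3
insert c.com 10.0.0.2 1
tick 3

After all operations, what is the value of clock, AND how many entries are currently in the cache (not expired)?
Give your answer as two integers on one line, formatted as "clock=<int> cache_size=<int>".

Op 1: insert a.com -> 10.0.0.6 (expiry=0+1=1). clock=0
Op 2: tick 3 -> clock=3. purged={a.com}
Op 3: insert d.com -> 10.0.0.2 (expiry=3+2=5). clock=3
Op 4: tick 1 -> clock=4.
Op 5: insert c.com -> 10.0.0.3 (expiry=4+3=7). clock=4
Op 6: insert a.com -> 10.0.0.4 (expiry=4+1=5). clock=4
Op 7: insert c.com -> 10.0.0.5 (expiry=4+1=5). clock=4
Op 8: tick 3 -> clock=7. purged={a.com,c.com,d.com}
Op 9: insert a.com -> 10.0.0.5 (expiry=7+3=10). clock=7
Op 10: tick 1 -> clock=8.
Op 11: insert c.com -> 10.0.0.1 (expiry=8+1=9). clock=8
Op 12: insert d.com -> 10.0.0.7 (expiry=8+2=10). clock=8
Op 13: insert d.com -> 10.0.0.7 (expiry=8+3=11). clock=8
Op 14: insert c.com -> 10.0.0.2 (expiry=8+1=9). clock=8
Op 15: tick 3 -> clock=11. purged={a.com,c.com,d.com}
Final clock = 11
Final cache (unexpired): {} -> size=0

Answer: clock=11 cache_size=0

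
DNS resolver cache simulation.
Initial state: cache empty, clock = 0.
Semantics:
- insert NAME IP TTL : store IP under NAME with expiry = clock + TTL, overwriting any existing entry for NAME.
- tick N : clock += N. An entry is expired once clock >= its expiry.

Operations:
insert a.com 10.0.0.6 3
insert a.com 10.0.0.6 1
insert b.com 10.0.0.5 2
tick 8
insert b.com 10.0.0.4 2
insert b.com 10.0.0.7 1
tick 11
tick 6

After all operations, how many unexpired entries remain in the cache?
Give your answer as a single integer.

Answer: 0

Derivation:
Op 1: insert a.com -> 10.0.0.6 (expiry=0+3=3). clock=0
Op 2: insert a.com -> 10.0.0.6 (expiry=0+1=1). clock=0
Op 3: insert b.com -> 10.0.0.5 (expiry=0+2=2). clock=0
Op 4: tick 8 -> clock=8. purged={a.com,b.com}
Op 5: insert b.com -> 10.0.0.4 (expiry=8+2=10). clock=8
Op 6: insert b.com -> 10.0.0.7 (expiry=8+1=9). clock=8
Op 7: tick 11 -> clock=19. purged={b.com}
Op 8: tick 6 -> clock=25.
Final cache (unexpired): {} -> size=0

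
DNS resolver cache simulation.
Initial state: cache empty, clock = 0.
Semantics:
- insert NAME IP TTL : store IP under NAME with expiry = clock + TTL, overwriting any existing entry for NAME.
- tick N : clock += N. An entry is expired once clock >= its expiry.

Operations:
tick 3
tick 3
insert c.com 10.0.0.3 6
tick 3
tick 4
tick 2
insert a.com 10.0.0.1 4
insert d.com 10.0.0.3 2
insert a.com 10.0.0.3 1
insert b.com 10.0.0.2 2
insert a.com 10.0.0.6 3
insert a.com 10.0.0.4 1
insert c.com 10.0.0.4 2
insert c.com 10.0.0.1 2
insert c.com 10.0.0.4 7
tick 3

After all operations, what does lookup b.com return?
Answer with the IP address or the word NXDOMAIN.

Answer: NXDOMAIN

Derivation:
Op 1: tick 3 -> clock=3.
Op 2: tick 3 -> clock=6.
Op 3: insert c.com -> 10.0.0.3 (expiry=6+6=12). clock=6
Op 4: tick 3 -> clock=9.
Op 5: tick 4 -> clock=13. purged={c.com}
Op 6: tick 2 -> clock=15.
Op 7: insert a.com -> 10.0.0.1 (expiry=15+4=19). clock=15
Op 8: insert d.com -> 10.0.0.3 (expiry=15+2=17). clock=15
Op 9: insert a.com -> 10.0.0.3 (expiry=15+1=16). clock=15
Op 10: insert b.com -> 10.0.0.2 (expiry=15+2=17). clock=15
Op 11: insert a.com -> 10.0.0.6 (expiry=15+3=18). clock=15
Op 12: insert a.com -> 10.0.0.4 (expiry=15+1=16). clock=15
Op 13: insert c.com -> 10.0.0.4 (expiry=15+2=17). clock=15
Op 14: insert c.com -> 10.0.0.1 (expiry=15+2=17). clock=15
Op 15: insert c.com -> 10.0.0.4 (expiry=15+7=22). clock=15
Op 16: tick 3 -> clock=18. purged={a.com,b.com,d.com}
lookup b.com: not in cache (expired or never inserted)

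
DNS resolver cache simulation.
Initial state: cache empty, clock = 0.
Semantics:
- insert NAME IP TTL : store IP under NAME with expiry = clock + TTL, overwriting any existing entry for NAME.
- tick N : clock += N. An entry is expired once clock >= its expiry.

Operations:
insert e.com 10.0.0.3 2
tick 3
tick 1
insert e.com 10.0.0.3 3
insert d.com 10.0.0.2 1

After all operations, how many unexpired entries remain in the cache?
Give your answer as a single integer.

Op 1: insert e.com -> 10.0.0.3 (expiry=0+2=2). clock=0
Op 2: tick 3 -> clock=3. purged={e.com}
Op 3: tick 1 -> clock=4.
Op 4: insert e.com -> 10.0.0.3 (expiry=4+3=7). clock=4
Op 5: insert d.com -> 10.0.0.2 (expiry=4+1=5). clock=4
Final cache (unexpired): {d.com,e.com} -> size=2

Answer: 2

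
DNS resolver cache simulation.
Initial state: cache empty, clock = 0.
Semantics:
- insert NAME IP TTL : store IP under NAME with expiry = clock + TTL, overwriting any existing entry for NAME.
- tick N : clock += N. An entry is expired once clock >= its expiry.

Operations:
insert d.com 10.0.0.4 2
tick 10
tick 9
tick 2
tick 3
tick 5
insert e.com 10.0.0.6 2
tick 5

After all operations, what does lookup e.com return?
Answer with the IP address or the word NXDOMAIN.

Answer: NXDOMAIN

Derivation:
Op 1: insert d.com -> 10.0.0.4 (expiry=0+2=2). clock=0
Op 2: tick 10 -> clock=10. purged={d.com}
Op 3: tick 9 -> clock=19.
Op 4: tick 2 -> clock=21.
Op 5: tick 3 -> clock=24.
Op 6: tick 5 -> clock=29.
Op 7: insert e.com -> 10.0.0.6 (expiry=29+2=31). clock=29
Op 8: tick 5 -> clock=34. purged={e.com}
lookup e.com: not in cache (expired or never inserted)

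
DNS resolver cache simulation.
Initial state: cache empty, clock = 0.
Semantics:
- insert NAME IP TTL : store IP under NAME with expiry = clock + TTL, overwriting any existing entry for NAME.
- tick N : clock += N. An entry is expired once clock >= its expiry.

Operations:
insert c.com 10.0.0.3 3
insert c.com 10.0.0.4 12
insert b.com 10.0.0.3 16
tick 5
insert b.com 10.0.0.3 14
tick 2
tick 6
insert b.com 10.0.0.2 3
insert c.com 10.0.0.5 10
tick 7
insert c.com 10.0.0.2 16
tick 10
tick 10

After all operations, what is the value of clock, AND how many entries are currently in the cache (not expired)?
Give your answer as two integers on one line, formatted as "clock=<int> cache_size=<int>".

Answer: clock=40 cache_size=0

Derivation:
Op 1: insert c.com -> 10.0.0.3 (expiry=0+3=3). clock=0
Op 2: insert c.com -> 10.0.0.4 (expiry=0+12=12). clock=0
Op 3: insert b.com -> 10.0.0.3 (expiry=0+16=16). clock=0
Op 4: tick 5 -> clock=5.
Op 5: insert b.com -> 10.0.0.3 (expiry=5+14=19). clock=5
Op 6: tick 2 -> clock=7.
Op 7: tick 6 -> clock=13. purged={c.com}
Op 8: insert b.com -> 10.0.0.2 (expiry=13+3=16). clock=13
Op 9: insert c.com -> 10.0.0.5 (expiry=13+10=23). clock=13
Op 10: tick 7 -> clock=20. purged={b.com}
Op 11: insert c.com -> 10.0.0.2 (expiry=20+16=36). clock=20
Op 12: tick 10 -> clock=30.
Op 13: tick 10 -> clock=40. purged={c.com}
Final clock = 40
Final cache (unexpired): {} -> size=0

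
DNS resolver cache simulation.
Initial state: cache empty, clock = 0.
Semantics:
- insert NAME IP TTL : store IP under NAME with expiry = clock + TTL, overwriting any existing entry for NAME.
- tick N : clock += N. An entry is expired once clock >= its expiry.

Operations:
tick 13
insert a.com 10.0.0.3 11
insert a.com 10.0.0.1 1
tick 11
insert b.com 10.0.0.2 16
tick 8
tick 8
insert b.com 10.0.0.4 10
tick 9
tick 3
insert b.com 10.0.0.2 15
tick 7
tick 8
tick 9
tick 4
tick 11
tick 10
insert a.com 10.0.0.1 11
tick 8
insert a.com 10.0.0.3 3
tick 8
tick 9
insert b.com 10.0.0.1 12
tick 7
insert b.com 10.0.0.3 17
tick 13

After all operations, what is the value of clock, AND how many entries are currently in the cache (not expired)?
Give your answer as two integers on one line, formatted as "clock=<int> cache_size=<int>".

Answer: clock=146 cache_size=1

Derivation:
Op 1: tick 13 -> clock=13.
Op 2: insert a.com -> 10.0.0.3 (expiry=13+11=24). clock=13
Op 3: insert a.com -> 10.0.0.1 (expiry=13+1=14). clock=13
Op 4: tick 11 -> clock=24. purged={a.com}
Op 5: insert b.com -> 10.0.0.2 (expiry=24+16=40). clock=24
Op 6: tick 8 -> clock=32.
Op 7: tick 8 -> clock=40. purged={b.com}
Op 8: insert b.com -> 10.0.0.4 (expiry=40+10=50). clock=40
Op 9: tick 9 -> clock=49.
Op 10: tick 3 -> clock=52. purged={b.com}
Op 11: insert b.com -> 10.0.0.2 (expiry=52+15=67). clock=52
Op 12: tick 7 -> clock=59.
Op 13: tick 8 -> clock=67. purged={b.com}
Op 14: tick 9 -> clock=76.
Op 15: tick 4 -> clock=80.
Op 16: tick 11 -> clock=91.
Op 17: tick 10 -> clock=101.
Op 18: insert a.com -> 10.0.0.1 (expiry=101+11=112). clock=101
Op 19: tick 8 -> clock=109.
Op 20: insert a.com -> 10.0.0.3 (expiry=109+3=112). clock=109
Op 21: tick 8 -> clock=117. purged={a.com}
Op 22: tick 9 -> clock=126.
Op 23: insert b.com -> 10.0.0.1 (expiry=126+12=138). clock=126
Op 24: tick 7 -> clock=133.
Op 25: insert b.com -> 10.0.0.3 (expiry=133+17=150). clock=133
Op 26: tick 13 -> clock=146.
Final clock = 146
Final cache (unexpired): {b.com} -> size=1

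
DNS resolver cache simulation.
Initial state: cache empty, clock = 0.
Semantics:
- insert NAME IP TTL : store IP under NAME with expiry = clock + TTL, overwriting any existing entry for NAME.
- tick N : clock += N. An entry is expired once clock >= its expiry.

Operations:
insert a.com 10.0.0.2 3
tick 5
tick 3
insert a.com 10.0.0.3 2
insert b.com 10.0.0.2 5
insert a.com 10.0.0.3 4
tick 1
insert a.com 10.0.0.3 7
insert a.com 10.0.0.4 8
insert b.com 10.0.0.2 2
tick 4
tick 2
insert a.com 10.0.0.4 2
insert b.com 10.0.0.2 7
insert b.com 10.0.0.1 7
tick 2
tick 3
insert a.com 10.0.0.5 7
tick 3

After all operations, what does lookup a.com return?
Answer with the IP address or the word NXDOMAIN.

Answer: 10.0.0.5

Derivation:
Op 1: insert a.com -> 10.0.0.2 (expiry=0+3=3). clock=0
Op 2: tick 5 -> clock=5. purged={a.com}
Op 3: tick 3 -> clock=8.
Op 4: insert a.com -> 10.0.0.3 (expiry=8+2=10). clock=8
Op 5: insert b.com -> 10.0.0.2 (expiry=8+5=13). clock=8
Op 6: insert a.com -> 10.0.0.3 (expiry=8+4=12). clock=8
Op 7: tick 1 -> clock=9.
Op 8: insert a.com -> 10.0.0.3 (expiry=9+7=16). clock=9
Op 9: insert a.com -> 10.0.0.4 (expiry=9+8=17). clock=9
Op 10: insert b.com -> 10.0.0.2 (expiry=9+2=11). clock=9
Op 11: tick 4 -> clock=13. purged={b.com}
Op 12: tick 2 -> clock=15.
Op 13: insert a.com -> 10.0.0.4 (expiry=15+2=17). clock=15
Op 14: insert b.com -> 10.0.0.2 (expiry=15+7=22). clock=15
Op 15: insert b.com -> 10.0.0.1 (expiry=15+7=22). clock=15
Op 16: tick 2 -> clock=17. purged={a.com}
Op 17: tick 3 -> clock=20.
Op 18: insert a.com -> 10.0.0.5 (expiry=20+7=27). clock=20
Op 19: tick 3 -> clock=23. purged={b.com}
lookup a.com: present, ip=10.0.0.5 expiry=27 > clock=23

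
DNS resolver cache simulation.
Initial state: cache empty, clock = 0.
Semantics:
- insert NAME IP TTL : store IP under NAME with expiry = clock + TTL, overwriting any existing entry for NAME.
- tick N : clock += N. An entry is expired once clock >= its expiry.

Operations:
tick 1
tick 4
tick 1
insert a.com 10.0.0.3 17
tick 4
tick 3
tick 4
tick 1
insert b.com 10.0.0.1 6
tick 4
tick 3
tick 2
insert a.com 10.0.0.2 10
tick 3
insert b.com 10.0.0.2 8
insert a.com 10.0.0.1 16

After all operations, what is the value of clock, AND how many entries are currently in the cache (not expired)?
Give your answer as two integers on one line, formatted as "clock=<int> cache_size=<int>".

Answer: clock=30 cache_size=2

Derivation:
Op 1: tick 1 -> clock=1.
Op 2: tick 4 -> clock=5.
Op 3: tick 1 -> clock=6.
Op 4: insert a.com -> 10.0.0.3 (expiry=6+17=23). clock=6
Op 5: tick 4 -> clock=10.
Op 6: tick 3 -> clock=13.
Op 7: tick 4 -> clock=17.
Op 8: tick 1 -> clock=18.
Op 9: insert b.com -> 10.0.0.1 (expiry=18+6=24). clock=18
Op 10: tick 4 -> clock=22.
Op 11: tick 3 -> clock=25. purged={a.com,b.com}
Op 12: tick 2 -> clock=27.
Op 13: insert a.com -> 10.0.0.2 (expiry=27+10=37). clock=27
Op 14: tick 3 -> clock=30.
Op 15: insert b.com -> 10.0.0.2 (expiry=30+8=38). clock=30
Op 16: insert a.com -> 10.0.0.1 (expiry=30+16=46). clock=30
Final clock = 30
Final cache (unexpired): {a.com,b.com} -> size=2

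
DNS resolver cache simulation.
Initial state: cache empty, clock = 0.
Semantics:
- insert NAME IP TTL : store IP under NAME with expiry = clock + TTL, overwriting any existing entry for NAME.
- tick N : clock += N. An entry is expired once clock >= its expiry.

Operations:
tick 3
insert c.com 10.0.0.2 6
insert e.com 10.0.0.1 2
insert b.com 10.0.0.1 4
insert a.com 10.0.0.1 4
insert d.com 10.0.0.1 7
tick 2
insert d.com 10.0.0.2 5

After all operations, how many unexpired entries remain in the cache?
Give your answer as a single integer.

Op 1: tick 3 -> clock=3.
Op 2: insert c.com -> 10.0.0.2 (expiry=3+6=9). clock=3
Op 3: insert e.com -> 10.0.0.1 (expiry=3+2=5). clock=3
Op 4: insert b.com -> 10.0.0.1 (expiry=3+4=7). clock=3
Op 5: insert a.com -> 10.0.0.1 (expiry=3+4=7). clock=3
Op 6: insert d.com -> 10.0.0.1 (expiry=3+7=10). clock=3
Op 7: tick 2 -> clock=5. purged={e.com}
Op 8: insert d.com -> 10.0.0.2 (expiry=5+5=10). clock=5
Final cache (unexpired): {a.com,b.com,c.com,d.com} -> size=4

Answer: 4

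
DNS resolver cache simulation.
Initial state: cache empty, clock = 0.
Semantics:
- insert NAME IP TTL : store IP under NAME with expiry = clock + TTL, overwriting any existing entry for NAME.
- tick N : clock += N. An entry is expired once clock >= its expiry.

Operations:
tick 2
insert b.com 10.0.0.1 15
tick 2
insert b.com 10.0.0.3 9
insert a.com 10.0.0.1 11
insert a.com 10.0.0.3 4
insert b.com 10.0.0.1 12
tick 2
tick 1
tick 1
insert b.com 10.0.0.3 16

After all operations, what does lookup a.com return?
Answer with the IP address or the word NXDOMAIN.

Answer: NXDOMAIN

Derivation:
Op 1: tick 2 -> clock=2.
Op 2: insert b.com -> 10.0.0.1 (expiry=2+15=17). clock=2
Op 3: tick 2 -> clock=4.
Op 4: insert b.com -> 10.0.0.3 (expiry=4+9=13). clock=4
Op 5: insert a.com -> 10.0.0.1 (expiry=4+11=15). clock=4
Op 6: insert a.com -> 10.0.0.3 (expiry=4+4=8). clock=4
Op 7: insert b.com -> 10.0.0.1 (expiry=4+12=16). clock=4
Op 8: tick 2 -> clock=6.
Op 9: tick 1 -> clock=7.
Op 10: tick 1 -> clock=8. purged={a.com}
Op 11: insert b.com -> 10.0.0.3 (expiry=8+16=24). clock=8
lookup a.com: not in cache (expired or never inserted)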